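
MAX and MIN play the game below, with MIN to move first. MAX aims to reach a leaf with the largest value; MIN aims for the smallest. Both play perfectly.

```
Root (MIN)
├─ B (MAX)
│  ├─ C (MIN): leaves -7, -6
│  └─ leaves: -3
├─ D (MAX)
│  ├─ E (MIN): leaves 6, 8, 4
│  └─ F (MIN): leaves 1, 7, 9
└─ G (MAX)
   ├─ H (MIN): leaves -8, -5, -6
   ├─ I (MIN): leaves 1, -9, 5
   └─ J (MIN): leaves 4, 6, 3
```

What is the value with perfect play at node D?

E: min(6, 8, 4) = 4
F: min(1, 7, 9) = 1
D: max(4, 1) = 4

4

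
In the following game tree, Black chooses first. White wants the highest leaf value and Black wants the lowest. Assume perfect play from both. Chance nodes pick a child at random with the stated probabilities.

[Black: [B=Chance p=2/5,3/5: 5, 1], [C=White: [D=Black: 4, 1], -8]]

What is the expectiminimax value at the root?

1

B (Chance): 2/5·5 + 3/5·1 = 2.6
D (Black): min(4, 1) = 1
C (White): max(1, -8) = 1
Root (Black): min(2.6, 1) = 1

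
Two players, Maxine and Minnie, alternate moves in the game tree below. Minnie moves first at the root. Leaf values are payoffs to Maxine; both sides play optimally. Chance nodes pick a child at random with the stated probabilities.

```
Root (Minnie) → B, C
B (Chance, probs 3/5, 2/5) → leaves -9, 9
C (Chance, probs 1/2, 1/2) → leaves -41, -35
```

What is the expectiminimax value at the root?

B (Chance): 3/5·-9 + 2/5·9 = -1.8
C (Chance): 1/2·-41 + 1/2·-35 = -38
Root (Minnie): min(-1.8, -38) = -38

-38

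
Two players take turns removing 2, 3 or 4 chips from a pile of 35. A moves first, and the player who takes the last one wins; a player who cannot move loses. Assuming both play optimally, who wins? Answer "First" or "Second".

Compute winning (W) and losing (L) positions by backward induction:
i:   0  1  2  3  4  5  6  7  8  9 10 11 12 13 14 15 16 17 18 19 20 21 22 23 24 25 26 27 28 29 30 31 32 33 34 35
     L  L  W  W  W  W  L  L  W  W  W  W  L  L  W  W  W  W  L  L  W  W  W  W  L  L  W  W  W  W  L  L  W  W  W  W
Position 35 is W, so the first player wins.

First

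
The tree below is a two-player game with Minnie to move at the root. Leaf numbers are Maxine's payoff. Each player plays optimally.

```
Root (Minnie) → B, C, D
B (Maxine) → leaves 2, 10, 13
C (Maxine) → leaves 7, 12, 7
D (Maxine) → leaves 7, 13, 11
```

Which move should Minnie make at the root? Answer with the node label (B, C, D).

C

B (Maxine): max(2, 10, 13) = 13
C (Maxine): max(7, 12, 7) = 12
D (Maxine): max(7, 13, 11) = 13
Root (Minnie): min(13, 12, 13) = 12
Minnie picks the child with the lowest value: C (value 12).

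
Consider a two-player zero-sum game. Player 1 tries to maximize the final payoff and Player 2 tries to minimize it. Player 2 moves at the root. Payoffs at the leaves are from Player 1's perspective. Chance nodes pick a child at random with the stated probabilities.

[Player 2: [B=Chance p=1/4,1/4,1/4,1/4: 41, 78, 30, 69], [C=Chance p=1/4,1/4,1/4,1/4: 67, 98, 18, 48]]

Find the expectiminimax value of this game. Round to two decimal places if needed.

B (Chance): 1/4·41 + 1/4·78 + 1/4·30 + 1/4·69 = 54.5
C (Chance): 1/4·67 + 1/4·98 + 1/4·18 + 1/4·48 = 57.75
Root (Player 2): min(54.5, 57.75) = 54.5

54.5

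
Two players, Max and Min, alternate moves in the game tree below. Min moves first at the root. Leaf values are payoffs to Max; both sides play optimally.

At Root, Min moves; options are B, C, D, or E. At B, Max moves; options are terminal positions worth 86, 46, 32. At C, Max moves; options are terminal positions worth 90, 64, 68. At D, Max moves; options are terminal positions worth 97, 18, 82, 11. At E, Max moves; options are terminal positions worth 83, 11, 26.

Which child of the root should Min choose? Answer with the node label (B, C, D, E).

E

B (Max): max(86, 46, 32) = 86
C (Max): max(90, 64, 68) = 90
D (Max): max(97, 18, 82, 11) = 97
E (Max): max(83, 11, 26) = 83
Root (Min): min(86, 90, 97, 83) = 83
Min picks the child with the lowest value: E (value 83).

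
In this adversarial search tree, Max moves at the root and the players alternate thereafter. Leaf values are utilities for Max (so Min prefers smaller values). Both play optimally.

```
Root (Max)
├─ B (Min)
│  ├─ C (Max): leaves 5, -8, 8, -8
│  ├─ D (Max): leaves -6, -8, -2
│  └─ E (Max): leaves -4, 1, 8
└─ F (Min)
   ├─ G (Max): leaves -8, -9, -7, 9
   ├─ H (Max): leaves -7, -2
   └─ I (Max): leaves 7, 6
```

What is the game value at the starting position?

C (Max): max(5, -8, 8, -8) = 8
D (Max): max(-6, -8, -2) = -2
E (Max): max(-4, 1, 8) = 8
B (Min): min(8, -2, 8) = -2
G (Max): max(-8, -9, -7, 9) = 9
H (Max): max(-7, -2) = -2
I (Max): max(7, 6) = 7
F (Min): min(9, -2, 7) = -2
Root (Max): max(-2, -2) = -2

-2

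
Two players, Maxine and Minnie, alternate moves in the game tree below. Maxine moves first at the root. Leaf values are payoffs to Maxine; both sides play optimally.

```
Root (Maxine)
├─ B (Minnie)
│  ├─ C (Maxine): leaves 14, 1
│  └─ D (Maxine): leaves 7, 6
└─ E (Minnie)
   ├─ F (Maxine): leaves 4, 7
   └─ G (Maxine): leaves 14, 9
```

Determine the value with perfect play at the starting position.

7

C (Maxine): max(14, 1) = 14
D (Maxine): max(7, 6) = 7
B (Minnie): min(14, 7) = 7
F (Maxine): max(4, 7) = 7
G (Maxine): max(14, 9) = 14
E (Minnie): min(7, 14) = 7
Root (Maxine): max(7, 7) = 7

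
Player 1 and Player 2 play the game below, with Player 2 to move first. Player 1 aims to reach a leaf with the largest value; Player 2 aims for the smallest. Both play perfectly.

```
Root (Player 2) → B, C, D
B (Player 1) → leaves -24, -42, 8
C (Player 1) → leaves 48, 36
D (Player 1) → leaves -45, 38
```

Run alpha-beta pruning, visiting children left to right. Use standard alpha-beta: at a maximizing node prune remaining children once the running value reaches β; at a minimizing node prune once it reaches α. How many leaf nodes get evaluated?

B [α=-∞,β=+∞]: v=8
C [α=-∞,β=8]: v=48 after child 1 ≥ β → β-cutoff, skip 1
D [α=-∞,β=8]: v=38
Root [α=-∞,β=+∞]: v=8
Leaves evaluated: 6 of 7.

6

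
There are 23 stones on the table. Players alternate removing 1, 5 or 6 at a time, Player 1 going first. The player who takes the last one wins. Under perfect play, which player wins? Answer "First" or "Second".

First

Mark each pile size as W (mover wins) or L (mover loses):
i:   0  1  2  3  4  5  6  7  8  9 10 11 12 13 14 15 16 17 18 19 20 21 22 23
     L  W  L  W  L  W  W  W  W  W  W  L  W  L  W  L  W  W  W  W  W  W  L  W
Position 23 is W, so the first player wins.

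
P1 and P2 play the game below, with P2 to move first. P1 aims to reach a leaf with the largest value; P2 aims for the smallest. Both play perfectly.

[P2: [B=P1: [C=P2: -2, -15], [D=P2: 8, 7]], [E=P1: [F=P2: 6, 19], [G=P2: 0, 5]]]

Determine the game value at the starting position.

6

C (P2): min(-2, -15) = -15
D (P2): min(8, 7) = 7
B (P1): max(-15, 7) = 7
F (P2): min(6, 19) = 6
G (P2): min(0, 5) = 0
E (P1): max(6, 0) = 6
Root (P2): min(7, 6) = 6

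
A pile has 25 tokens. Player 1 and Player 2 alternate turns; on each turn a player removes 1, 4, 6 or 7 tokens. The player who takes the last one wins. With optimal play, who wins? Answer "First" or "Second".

Positions where the player to move wins (W) vs loses (L):
i:   0  1  2  3  4  5  6  7  8  9 10 11 12 13 14 15 16 17 18 19 20 21 22 23 24 25
     L  W  L  W  W  L  W  W  W  W  L  W  W  L  W  L  W  W  L  W  W  W  W  L  W  W
Position 25 is W, so the first player wins.

First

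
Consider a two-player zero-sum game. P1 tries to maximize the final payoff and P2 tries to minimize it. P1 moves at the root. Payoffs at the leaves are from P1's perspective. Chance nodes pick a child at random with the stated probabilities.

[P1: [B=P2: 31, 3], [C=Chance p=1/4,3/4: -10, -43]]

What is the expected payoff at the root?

B (P2): min(31, 3) = 3
C (Chance): 1/4·-10 + 3/4·-43 = -34.75
Root (P1): max(3, -34.75) = 3

3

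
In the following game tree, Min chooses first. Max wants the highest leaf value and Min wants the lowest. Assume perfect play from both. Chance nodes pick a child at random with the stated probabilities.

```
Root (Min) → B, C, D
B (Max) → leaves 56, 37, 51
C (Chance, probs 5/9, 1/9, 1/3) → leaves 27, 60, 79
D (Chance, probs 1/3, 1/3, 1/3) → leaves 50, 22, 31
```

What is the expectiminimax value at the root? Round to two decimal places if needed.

B (Max): max(56, 37, 51) = 56
C (Chance): 5/9·27 + 1/9·60 + 1/3·79 = 48
D (Chance): 1/3·50 + 1/3·22 + 1/3·31 = 34.33
Root (Min): min(56, 48, 34.33) = 34.33

34.33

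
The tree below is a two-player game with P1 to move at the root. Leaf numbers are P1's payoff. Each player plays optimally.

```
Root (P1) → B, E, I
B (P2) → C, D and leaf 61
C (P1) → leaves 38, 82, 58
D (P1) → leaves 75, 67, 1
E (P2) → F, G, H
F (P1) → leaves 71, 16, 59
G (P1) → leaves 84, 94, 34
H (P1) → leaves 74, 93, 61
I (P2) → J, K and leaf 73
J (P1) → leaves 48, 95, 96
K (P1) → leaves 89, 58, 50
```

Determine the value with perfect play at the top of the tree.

C (P1): max(38, 82, 58) = 82
D (P1): max(75, 67, 1) = 75
B (P2): min(82, 75, 61) = 61
F (P1): max(71, 16, 59) = 71
G (P1): max(84, 94, 34) = 94
H (P1): max(74, 93, 61) = 93
E (P2): min(71, 94, 93) = 71
J (P1): max(48, 95, 96) = 96
K (P1): max(89, 58, 50) = 89
I (P2): min(96, 89, 73) = 73
Root (P1): max(61, 71, 73) = 73

73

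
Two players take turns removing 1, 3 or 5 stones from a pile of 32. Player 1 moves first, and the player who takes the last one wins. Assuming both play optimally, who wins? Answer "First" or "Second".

Second

Compute winning (W) and losing (L) positions by backward induction:
i:   0  1  2  3  4  5  6  7  8  9 10 11 12 13 14 15 16 17 18 19 20 21 22 23 24 25 26 27 28 29 30 31 32
     L  W  L  W  L  W  L  W  L  W  L  W  L  W  L  W  L  W  L  W  L  W  L  W  L  W  L  W  L  W  L  W  L
Position 32 is L, so the second player wins.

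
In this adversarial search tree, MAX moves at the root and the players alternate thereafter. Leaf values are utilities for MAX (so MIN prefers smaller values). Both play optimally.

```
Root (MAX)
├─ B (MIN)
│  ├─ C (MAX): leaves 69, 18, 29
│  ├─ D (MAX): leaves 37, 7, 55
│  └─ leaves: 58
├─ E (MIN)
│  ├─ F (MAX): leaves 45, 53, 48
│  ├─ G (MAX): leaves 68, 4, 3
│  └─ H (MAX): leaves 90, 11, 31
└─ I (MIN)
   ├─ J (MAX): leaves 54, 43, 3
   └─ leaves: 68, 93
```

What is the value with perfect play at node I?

54

J: max(54, 43, 3) = 54
I: min(54, 68, 93) = 54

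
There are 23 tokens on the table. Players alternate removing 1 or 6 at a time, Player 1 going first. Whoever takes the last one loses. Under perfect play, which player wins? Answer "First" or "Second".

Mark each pile size as W (mover wins) or L (mover loses):
i:   0  1  2  3  4  5  6  7  8  9 10 11 12 13 14 15 16 17 18 19 20 21 22 23
     W  L  W  L  W  L  W  W  L  W  L  W  L  W  W  L  W  L  W  L  W  W  L  W
Position 23 is W, so the first player wins.

First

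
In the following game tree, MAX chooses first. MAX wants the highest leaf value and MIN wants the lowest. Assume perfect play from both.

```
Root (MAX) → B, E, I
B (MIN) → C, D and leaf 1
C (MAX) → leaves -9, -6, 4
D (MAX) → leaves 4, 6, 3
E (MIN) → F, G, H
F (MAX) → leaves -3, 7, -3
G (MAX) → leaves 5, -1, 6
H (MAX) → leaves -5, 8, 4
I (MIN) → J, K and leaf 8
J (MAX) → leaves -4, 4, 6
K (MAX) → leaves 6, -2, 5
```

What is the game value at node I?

J: max(-4, 4, 6) = 6
K: max(6, -2, 5) = 6
I: min(6, 6, 8) = 6

6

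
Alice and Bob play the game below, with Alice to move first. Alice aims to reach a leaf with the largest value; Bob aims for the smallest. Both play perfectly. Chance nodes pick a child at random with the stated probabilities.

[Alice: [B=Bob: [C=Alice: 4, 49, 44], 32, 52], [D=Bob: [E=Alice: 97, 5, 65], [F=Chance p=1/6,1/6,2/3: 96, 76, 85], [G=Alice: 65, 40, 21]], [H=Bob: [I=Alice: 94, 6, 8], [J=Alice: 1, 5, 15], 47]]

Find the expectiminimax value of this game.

65

C (Alice): max(4, 49, 44) = 49
B (Bob): min(49, 32, 52) = 32
E (Alice): max(97, 5, 65) = 97
F (Chance): 1/6·96 + 1/6·76 + 2/3·85 = 85.33
G (Alice): max(65, 40, 21) = 65
D (Bob): min(97, 85.33, 65) = 65
I (Alice): max(94, 6, 8) = 94
J (Alice): max(1, 5, 15) = 15
H (Bob): min(94, 15, 47) = 15
Root (Alice): max(32, 65, 15) = 65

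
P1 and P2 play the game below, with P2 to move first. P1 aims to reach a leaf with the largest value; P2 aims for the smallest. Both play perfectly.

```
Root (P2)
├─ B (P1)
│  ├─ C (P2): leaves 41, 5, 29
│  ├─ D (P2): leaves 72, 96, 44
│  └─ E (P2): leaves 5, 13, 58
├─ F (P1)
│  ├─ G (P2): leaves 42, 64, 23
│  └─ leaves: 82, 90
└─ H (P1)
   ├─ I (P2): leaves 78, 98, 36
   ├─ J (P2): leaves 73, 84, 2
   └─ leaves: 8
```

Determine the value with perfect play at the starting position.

36

C (P2): min(41, 5, 29) = 5
D (P2): min(72, 96, 44) = 44
E (P2): min(5, 13, 58) = 5
B (P1): max(5, 44, 5) = 44
G (P2): min(42, 64, 23) = 23
F (P1): max(23, 82, 90) = 90
I (P2): min(78, 98, 36) = 36
J (P2): min(73, 84, 2) = 2
H (P1): max(36, 2, 8) = 36
Root (P2): min(44, 90, 36) = 36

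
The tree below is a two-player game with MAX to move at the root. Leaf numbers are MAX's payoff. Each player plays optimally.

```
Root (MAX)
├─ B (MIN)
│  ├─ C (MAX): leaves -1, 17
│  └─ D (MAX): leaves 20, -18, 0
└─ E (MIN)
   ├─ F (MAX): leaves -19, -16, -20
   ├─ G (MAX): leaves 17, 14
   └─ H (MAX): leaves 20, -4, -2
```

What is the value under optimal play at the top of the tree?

17

C (MAX): max(-1, 17) = 17
D (MAX): max(20, -18, 0) = 20
B (MIN): min(17, 20) = 17
F (MAX): max(-19, -16, -20) = -16
G (MAX): max(17, 14) = 17
H (MAX): max(20, -4, -2) = 20
E (MIN): min(-16, 17, 20) = -16
Root (MAX): max(17, -16) = 17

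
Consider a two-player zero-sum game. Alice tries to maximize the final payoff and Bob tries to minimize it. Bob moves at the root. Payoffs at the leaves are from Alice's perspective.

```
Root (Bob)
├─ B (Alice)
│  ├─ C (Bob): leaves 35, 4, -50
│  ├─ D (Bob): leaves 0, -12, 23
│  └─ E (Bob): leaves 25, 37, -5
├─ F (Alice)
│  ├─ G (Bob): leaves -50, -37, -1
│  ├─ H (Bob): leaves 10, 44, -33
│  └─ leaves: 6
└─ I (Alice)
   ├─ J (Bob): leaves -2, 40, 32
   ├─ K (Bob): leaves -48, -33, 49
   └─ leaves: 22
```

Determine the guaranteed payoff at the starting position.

-5

C (Bob): min(35, 4, -50) = -50
D (Bob): min(0, -12, 23) = -12
E (Bob): min(25, 37, -5) = -5
B (Alice): max(-50, -12, -5) = -5
G (Bob): min(-50, -37, -1) = -50
H (Bob): min(10, 44, -33) = -33
F (Alice): max(-50, -33, 6) = 6
J (Bob): min(-2, 40, 32) = -2
K (Bob): min(-48, -33, 49) = -48
I (Alice): max(-2, -48, 22) = 22
Root (Bob): min(-5, 6, 22) = -5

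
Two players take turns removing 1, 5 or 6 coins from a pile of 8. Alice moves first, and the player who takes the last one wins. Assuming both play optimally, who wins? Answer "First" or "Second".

W/L table (W = player to move can force a win):
i:   0  1  2  3  4  5  6  7  8
     L  W  L  W  L  W  W  W  W
Position 8 is W, so the first player wins.

First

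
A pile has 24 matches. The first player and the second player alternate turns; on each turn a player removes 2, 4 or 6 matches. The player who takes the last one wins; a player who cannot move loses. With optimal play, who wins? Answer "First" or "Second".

Second

W/L table (W = player to move can force a win):
i:   0  1  2  3  4  5  6  7  8  9 10 11 12 13 14 15 16 17 18 19 20 21 22 23 24
     L  L  W  W  W  W  W  W  L  L  W  W  W  W  W  W  L  L  W  W  W  W  W  W  L
Position 24 is L, so the second player wins.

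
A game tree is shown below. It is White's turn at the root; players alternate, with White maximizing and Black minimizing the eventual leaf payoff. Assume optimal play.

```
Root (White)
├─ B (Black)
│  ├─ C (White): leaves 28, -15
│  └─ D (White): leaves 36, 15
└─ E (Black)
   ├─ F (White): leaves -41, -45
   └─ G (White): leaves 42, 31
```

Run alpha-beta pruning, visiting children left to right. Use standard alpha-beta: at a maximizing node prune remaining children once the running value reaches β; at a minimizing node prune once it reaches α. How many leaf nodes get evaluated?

C [α=-∞,β=+∞]: v=28
D [α=-∞,β=28]: v=36 after child 1 ≥ β → β-cutoff, skip 1
B [α=-∞,β=+∞]: v=28
F [α=28,β=+∞]: v=-41
E [α=28,β=+∞]: v=-41 after child 1 ≤ α → α-cutoff, skip 1
Root [α=-∞,β=+∞]: v=28
Leaves evaluated: 5 of 8.

5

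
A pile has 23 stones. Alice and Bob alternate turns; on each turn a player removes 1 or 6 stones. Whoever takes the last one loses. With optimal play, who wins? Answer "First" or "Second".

Positions where the player to move wins (W) vs loses (L):
i:   0  1  2  3  4  5  6  7  8  9 10 11 12 13 14 15 16 17 18 19 20 21 22 23
     W  L  W  L  W  L  W  W  L  W  L  W  L  W  W  L  W  L  W  L  W  W  L  W
Position 23 is W, so the first player wins.

First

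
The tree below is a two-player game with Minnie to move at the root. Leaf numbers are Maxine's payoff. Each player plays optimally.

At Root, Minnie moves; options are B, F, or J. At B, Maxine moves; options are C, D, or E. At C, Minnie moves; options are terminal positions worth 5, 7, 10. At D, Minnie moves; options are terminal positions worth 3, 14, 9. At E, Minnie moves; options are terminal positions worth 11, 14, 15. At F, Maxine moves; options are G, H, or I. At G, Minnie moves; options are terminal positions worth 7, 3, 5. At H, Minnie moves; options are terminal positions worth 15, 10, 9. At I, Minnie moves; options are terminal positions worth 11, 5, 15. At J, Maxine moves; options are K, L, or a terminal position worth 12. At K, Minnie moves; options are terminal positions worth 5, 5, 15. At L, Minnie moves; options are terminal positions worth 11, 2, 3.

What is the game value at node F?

9

G: min(7, 3, 5) = 3
H: min(15, 10, 9) = 9
I: min(11, 5, 15) = 5
F: max(3, 9, 5) = 9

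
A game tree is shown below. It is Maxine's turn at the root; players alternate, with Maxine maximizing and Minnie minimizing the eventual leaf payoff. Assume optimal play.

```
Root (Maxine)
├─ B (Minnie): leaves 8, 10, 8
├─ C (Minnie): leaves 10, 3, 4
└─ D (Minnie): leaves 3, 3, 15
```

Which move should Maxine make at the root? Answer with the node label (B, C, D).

B (Minnie): min(8, 10, 8) = 8
C (Minnie): min(10, 3, 4) = 3
D (Minnie): min(3, 3, 15) = 3
Root (Maxine): max(8, 3, 3) = 8
Maxine picks the child with the highest value: B (value 8).

B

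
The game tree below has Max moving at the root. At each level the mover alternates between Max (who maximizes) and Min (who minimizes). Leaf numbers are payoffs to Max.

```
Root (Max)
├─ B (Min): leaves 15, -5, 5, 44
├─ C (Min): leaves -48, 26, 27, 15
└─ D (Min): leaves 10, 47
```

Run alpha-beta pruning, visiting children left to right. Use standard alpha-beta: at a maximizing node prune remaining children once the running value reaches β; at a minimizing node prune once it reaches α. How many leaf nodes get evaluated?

7

B [α=-∞,β=+∞]: v=-5
C [α=-5,β=+∞]: v=-48 after child 1 ≤ α → α-cutoff, skip 3
D [α=-5,β=+∞]: v=10
Root [α=-∞,β=+∞]: v=10
Leaves evaluated: 7 of 10.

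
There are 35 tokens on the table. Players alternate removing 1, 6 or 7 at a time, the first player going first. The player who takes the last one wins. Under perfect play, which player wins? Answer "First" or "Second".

First

Compute winning (W) and losing (L) positions by backward induction:
i:   0  1  2  3  4  5  6  7  8  9 10 11 12 13 14 15 16 17 18 19 20 21 22 23 24 25 26 27 28 29 30 31 32 33 34 35
     L  W  L  W  L  W  W  W  W  W  W  W  L  W  L  W  L  W  W  W  W  W  W  W  L  W  L  W  L  W  W  W  W  W  W  W
Position 35 is W, so the first player wins.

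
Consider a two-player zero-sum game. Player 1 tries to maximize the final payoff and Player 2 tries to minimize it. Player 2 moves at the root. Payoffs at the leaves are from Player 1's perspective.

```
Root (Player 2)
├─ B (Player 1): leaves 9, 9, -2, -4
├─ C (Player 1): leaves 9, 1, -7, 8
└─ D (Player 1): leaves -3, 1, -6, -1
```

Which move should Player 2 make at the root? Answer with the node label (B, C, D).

B (Player 1): max(9, 9, -2, -4) = 9
C (Player 1): max(9, 1, -7, 8) = 9
D (Player 1): max(-3, 1, -6, -1) = 1
Root (Player 2): min(9, 9, 1) = 1
Player 2 picks the child with the lowest value: D (value 1).

D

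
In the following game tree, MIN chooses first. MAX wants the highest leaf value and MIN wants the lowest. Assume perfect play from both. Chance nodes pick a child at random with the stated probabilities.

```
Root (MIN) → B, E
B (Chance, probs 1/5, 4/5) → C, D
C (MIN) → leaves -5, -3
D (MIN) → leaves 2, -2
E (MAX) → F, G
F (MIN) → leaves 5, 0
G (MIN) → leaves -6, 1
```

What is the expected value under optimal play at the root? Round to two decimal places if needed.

C (MIN): min(-5, -3) = -5
D (MIN): min(2, -2) = -2
B (Chance): 1/5·-5 + 4/5·-2 = -2.6
F (MIN): min(5, 0) = 0
G (MIN): min(-6, 1) = -6
E (MAX): max(0, -6) = 0
Root (MIN): min(-2.6, 0) = -2.6

-2.6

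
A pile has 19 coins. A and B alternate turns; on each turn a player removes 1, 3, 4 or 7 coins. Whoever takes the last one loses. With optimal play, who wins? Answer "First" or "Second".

Second

Positions where the player to move wins (W) vs loses (L):
i:   0  1  2  3  4  5  6  7  8  9 10 11 12 13 14 15 16 17 18 19
     W  L  W  L  W  W  W  W  W  L  W  L  W  W  W  W  W  L  W  L
Position 19 is L, so the second player wins.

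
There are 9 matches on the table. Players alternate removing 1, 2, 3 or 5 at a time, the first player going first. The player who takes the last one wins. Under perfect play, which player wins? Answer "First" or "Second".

W/L table (W = player to move can force a win):
i:   0  1  2  3  4  5  6  7  8  9
     L  W  W  W  L  W  W  W  L  W
Position 9 is W, so the first player wins.

First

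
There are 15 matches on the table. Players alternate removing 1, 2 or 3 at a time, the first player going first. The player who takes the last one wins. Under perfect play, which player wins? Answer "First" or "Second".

First

Mark each pile size as W (mover wins) or L (mover loses):
i:   0  1  2  3  4  5  6  7  8  9 10 11 12 13 14 15
     L  W  W  W  L  W  W  W  L  W  W  W  L  W  W  W
Position 15 is W, so the first player wins.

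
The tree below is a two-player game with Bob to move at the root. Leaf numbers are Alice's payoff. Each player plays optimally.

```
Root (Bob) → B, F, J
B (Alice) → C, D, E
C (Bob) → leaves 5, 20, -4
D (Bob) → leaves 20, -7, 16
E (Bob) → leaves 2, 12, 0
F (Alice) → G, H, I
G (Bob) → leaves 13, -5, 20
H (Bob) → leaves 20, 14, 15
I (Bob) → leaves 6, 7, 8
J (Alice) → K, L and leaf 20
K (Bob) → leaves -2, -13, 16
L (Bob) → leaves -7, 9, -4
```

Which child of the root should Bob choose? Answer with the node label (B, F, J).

C (Bob): min(5, 20, -4) = -4
D (Bob): min(20, -7, 16) = -7
E (Bob): min(2, 12, 0) = 0
B (Alice): max(-4, -7, 0) = 0
G (Bob): min(13, -5, 20) = -5
H (Bob): min(20, 14, 15) = 14
I (Bob): min(6, 7, 8) = 6
F (Alice): max(-5, 14, 6) = 14
K (Bob): min(-2, -13, 16) = -13
L (Bob): min(-7, 9, -4) = -7
J (Alice): max(-13, -7, 20) = 20
Root (Bob): min(0, 14, 20) = 0
Bob picks the child with the lowest value: B (value 0).

B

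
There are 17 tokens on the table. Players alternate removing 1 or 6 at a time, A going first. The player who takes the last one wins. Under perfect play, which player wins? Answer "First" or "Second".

Mark each pile size as W (mover wins) or L (mover loses):
i:   0  1  2  3  4  5  6  7  8  9 10 11 12 13 14 15 16 17
     L  W  L  W  L  W  W  L  W  L  W  L  W  W  L  W  L  W
Position 17 is W, so the first player wins.

First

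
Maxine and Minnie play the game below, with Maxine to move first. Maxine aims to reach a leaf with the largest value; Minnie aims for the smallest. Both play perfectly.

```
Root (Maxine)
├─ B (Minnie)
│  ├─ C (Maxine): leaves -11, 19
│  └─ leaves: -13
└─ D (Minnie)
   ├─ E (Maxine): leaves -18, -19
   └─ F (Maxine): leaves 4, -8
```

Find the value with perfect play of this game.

C (Maxine): max(-11, 19) = 19
B (Minnie): min(19, -13) = -13
E (Maxine): max(-18, -19) = -18
F (Maxine): max(4, -8) = 4
D (Minnie): min(-18, 4) = -18
Root (Maxine): max(-13, -18) = -13

-13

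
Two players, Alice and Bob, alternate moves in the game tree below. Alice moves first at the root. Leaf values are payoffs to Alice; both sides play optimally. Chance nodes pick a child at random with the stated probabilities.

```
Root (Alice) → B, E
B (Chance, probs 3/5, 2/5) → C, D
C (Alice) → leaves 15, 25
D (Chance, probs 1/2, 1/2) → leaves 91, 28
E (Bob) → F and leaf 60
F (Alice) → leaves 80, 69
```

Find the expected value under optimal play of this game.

60

C (Alice): max(15, 25) = 25
D (Chance): 1/2·91 + 1/2·28 = 59.5
B (Chance): 3/5·25 + 2/5·59.5 = 38.8
F (Alice): max(80, 69) = 80
E (Bob): min(80, 60) = 60
Root (Alice): max(38.8, 60) = 60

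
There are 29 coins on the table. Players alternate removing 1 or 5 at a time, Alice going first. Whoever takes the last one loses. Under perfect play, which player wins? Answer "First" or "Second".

i:   0  1  2  3  4  5  6  7  8  9 10 11 12 13 14 15 16 17 18 19 20 21 22 23 24 25 26 27 28 29
     W  L  W  L  W  L  W  L  W  L  W  L  W  L  W  L  W  L  W  L  W  L  W  L  W  L  W  L  W  L
Position 29 is L, so the second player wins.

Second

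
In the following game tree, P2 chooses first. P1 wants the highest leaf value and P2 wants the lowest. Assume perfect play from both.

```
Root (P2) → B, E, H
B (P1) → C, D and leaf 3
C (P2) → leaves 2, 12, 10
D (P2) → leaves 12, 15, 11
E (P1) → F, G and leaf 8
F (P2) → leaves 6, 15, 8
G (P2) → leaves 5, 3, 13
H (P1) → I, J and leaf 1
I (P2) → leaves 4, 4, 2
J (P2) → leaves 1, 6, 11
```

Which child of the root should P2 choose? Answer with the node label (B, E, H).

H

C (P2): min(2, 12, 10) = 2
D (P2): min(12, 15, 11) = 11
B (P1): max(2, 11, 3) = 11
F (P2): min(6, 15, 8) = 6
G (P2): min(5, 3, 13) = 3
E (P1): max(6, 3, 8) = 8
I (P2): min(4, 4, 2) = 2
J (P2): min(1, 6, 11) = 1
H (P1): max(2, 1, 1) = 2
Root (P2): min(11, 8, 2) = 2
P2 picks the child with the lowest value: H (value 2).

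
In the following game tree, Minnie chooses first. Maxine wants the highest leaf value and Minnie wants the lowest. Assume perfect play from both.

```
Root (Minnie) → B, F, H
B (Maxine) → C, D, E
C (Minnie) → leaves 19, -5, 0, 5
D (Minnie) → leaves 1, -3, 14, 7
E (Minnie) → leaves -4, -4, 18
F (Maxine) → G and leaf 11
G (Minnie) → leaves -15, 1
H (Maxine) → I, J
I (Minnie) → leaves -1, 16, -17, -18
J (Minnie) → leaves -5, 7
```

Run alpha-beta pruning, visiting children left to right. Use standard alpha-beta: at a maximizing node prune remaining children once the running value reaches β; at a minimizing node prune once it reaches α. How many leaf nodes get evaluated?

C [α=-∞,β=+∞]: v=-5
D [α=-5,β=+∞]: v=-3
E [α=-3,β=+∞]: v=-4 after child 1 ≤ α → α-cutoff, skip 2
B [α=-∞,β=+∞]: v=-3
G [α=-∞,β=-3]: v=-15
F [α=-∞,β=-3]: v=11
I [α=-∞,β=-3]: v=-18
J [α=-18,β=-3]: v=-5
H [α=-∞,β=-3]: v=-5
Root [α=-∞,β=+∞]: v=-5
Leaves evaluated: 18 of 20.

18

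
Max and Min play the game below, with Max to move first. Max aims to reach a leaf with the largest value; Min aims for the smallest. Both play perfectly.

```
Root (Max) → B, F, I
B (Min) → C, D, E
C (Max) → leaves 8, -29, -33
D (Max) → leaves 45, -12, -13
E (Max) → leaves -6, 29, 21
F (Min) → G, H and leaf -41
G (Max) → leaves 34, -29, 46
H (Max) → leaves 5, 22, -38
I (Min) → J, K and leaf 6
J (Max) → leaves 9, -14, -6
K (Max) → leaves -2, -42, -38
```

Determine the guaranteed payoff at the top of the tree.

C (Max): max(8, -29, -33) = 8
D (Max): max(45, -12, -13) = 45
E (Max): max(-6, 29, 21) = 29
B (Min): min(8, 45, 29) = 8
G (Max): max(34, -29, 46) = 46
H (Max): max(5, 22, -38) = 22
F (Min): min(46, 22, -41) = -41
J (Max): max(9, -14, -6) = 9
K (Max): max(-2, -42, -38) = -2
I (Min): min(9, -2, 6) = -2
Root (Max): max(8, -41, -2) = 8

8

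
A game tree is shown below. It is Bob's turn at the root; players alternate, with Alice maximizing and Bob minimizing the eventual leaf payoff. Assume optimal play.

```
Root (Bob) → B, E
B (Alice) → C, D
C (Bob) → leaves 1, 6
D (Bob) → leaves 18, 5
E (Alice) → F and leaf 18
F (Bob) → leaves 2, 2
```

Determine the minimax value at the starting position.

5

C (Bob): min(1, 6) = 1
D (Bob): min(18, 5) = 5
B (Alice): max(1, 5) = 5
F (Bob): min(2, 2) = 2
E (Alice): max(2, 18) = 18
Root (Bob): min(5, 18) = 5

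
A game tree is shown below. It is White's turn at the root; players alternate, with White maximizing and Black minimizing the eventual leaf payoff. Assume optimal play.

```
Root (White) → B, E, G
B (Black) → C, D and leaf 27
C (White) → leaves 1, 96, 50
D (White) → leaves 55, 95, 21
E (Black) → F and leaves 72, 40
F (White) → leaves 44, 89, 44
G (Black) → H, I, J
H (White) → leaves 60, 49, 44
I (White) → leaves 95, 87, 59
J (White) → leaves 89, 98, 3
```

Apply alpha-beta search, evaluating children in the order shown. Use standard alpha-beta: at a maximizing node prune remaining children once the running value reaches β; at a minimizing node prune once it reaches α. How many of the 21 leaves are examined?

17

C [α=-∞,β=+∞]: v=96
D [α=-∞,β=96]: v=95
B [α=-∞,β=+∞]: v=27
F [α=27,β=+∞]: v=89
E [α=27,β=+∞]: v=40
H [α=40,β=+∞]: v=60
I [α=40,β=60]: v=95 after child 1 ≥ β → β-cutoff, skip 2
J [α=40,β=60]: v=89 after child 1 ≥ β → β-cutoff, skip 2
G [α=40,β=+∞]: v=60
Root [α=-∞,β=+∞]: v=60
Leaves evaluated: 17 of 21.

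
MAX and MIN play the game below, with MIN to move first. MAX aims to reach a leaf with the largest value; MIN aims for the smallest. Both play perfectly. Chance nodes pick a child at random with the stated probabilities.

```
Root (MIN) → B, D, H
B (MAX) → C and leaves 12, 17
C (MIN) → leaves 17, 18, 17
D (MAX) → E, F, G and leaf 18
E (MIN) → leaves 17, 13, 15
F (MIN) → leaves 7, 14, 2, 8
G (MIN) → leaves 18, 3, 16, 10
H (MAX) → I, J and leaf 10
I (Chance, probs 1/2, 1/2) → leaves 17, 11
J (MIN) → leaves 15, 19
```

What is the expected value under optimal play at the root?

C (MIN): min(17, 18, 17) = 17
B (MAX): max(17, 12, 17) = 17
E (MIN): min(17, 13, 15) = 13
F (MIN): min(7, 14, 2, 8) = 2
G (MIN): min(18, 3, 16, 10) = 3
D (MAX): max(13, 2, 3, 18) = 18
I (Chance): 1/2·17 + 1/2·11 = 14
J (MIN): min(15, 19) = 15
H (MAX): max(14, 15, 10) = 15
Root (MIN): min(17, 18, 15) = 15

15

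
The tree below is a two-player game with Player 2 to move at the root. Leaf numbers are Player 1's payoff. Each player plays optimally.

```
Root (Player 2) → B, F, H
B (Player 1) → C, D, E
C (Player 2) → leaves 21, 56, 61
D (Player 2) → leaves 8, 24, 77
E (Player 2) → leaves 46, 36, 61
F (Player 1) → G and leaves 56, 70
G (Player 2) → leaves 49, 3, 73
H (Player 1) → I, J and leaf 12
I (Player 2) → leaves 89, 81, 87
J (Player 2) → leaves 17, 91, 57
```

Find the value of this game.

C (Player 2): min(21, 56, 61) = 21
D (Player 2): min(8, 24, 77) = 8
E (Player 2): min(46, 36, 61) = 36
B (Player 1): max(21, 8, 36) = 36
G (Player 2): min(49, 3, 73) = 3
F (Player 1): max(3, 56, 70) = 70
I (Player 2): min(89, 81, 87) = 81
J (Player 2): min(17, 91, 57) = 17
H (Player 1): max(81, 17, 12) = 81
Root (Player 2): min(36, 70, 81) = 36

36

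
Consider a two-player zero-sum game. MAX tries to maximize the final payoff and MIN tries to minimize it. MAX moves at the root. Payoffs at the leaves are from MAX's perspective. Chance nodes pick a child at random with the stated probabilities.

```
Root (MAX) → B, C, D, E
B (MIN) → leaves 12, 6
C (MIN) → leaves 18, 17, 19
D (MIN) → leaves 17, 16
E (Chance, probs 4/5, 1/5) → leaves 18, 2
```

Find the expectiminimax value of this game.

B (MIN): min(12, 6) = 6
C (MIN): min(18, 17, 19) = 17
D (MIN): min(17, 16) = 16
E (Chance): 4/5·18 + 1/5·2 = 14.8
Root (MAX): max(6, 17, 16, 14.8) = 17

17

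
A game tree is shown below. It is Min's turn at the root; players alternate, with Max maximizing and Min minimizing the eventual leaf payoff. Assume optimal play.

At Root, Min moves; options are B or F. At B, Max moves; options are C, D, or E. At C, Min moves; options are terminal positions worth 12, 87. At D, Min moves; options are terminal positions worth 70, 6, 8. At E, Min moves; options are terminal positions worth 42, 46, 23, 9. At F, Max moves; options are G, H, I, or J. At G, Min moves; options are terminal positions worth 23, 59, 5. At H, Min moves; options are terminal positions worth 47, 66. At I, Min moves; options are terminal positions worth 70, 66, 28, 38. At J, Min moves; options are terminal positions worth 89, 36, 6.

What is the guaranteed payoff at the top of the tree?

12

C (Min): min(12, 87) = 12
D (Min): min(70, 6, 8) = 6
E (Min): min(42, 46, 23, 9) = 9
B (Max): max(12, 6, 9) = 12
G (Min): min(23, 59, 5) = 5
H (Min): min(47, 66) = 47
I (Min): min(70, 66, 28, 38) = 28
J (Min): min(89, 36, 6) = 6
F (Max): max(5, 47, 28, 6) = 47
Root (Min): min(12, 47) = 12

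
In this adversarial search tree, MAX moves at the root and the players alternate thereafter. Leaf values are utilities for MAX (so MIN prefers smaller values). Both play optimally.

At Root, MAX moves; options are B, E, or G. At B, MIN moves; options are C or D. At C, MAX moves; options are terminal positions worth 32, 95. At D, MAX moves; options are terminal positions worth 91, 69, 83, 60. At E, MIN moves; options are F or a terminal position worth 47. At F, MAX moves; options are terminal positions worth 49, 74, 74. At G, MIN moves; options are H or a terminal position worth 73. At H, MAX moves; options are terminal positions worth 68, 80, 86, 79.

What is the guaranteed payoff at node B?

C: max(32, 95) = 95
D: max(91, 69, 83, 60) = 91
B: min(95, 91) = 91

91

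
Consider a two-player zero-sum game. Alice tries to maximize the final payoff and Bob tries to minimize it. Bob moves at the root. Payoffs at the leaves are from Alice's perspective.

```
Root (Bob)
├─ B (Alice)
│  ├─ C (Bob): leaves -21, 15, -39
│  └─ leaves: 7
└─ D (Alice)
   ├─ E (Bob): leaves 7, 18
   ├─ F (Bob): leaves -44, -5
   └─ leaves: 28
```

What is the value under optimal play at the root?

C (Bob): min(-21, 15, -39) = -39
B (Alice): max(-39, 7) = 7
E (Bob): min(7, 18) = 7
F (Bob): min(-44, -5) = -44
D (Alice): max(7, -44, 28) = 28
Root (Bob): min(7, 28) = 7

7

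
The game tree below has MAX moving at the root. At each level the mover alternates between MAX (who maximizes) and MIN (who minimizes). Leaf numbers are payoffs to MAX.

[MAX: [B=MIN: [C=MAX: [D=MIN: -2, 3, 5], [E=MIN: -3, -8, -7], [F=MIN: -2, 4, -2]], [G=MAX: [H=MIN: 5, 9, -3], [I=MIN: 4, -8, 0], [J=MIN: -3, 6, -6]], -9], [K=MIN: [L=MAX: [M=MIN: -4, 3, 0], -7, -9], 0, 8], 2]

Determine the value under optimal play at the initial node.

D (MIN): min(-2, 3, 5) = -2
E (MIN): min(-3, -8, -7) = -8
F (MIN): min(-2, 4, -2) = -2
C (MAX): max(-2, -8, -2) = -2
H (MIN): min(5, 9, -3) = -3
I (MIN): min(4, -8, 0) = -8
J (MIN): min(-3, 6, -6) = -6
G (MAX): max(-3, -8, -6) = -3
B (MIN): min(-2, -3, -9) = -9
M (MIN): min(-4, 3, 0) = -4
L (MAX): max(-4, -7, -9) = -4
K (MIN): min(-4, 0, 8) = -4
Root (MAX): max(-9, -4, 2) = 2

2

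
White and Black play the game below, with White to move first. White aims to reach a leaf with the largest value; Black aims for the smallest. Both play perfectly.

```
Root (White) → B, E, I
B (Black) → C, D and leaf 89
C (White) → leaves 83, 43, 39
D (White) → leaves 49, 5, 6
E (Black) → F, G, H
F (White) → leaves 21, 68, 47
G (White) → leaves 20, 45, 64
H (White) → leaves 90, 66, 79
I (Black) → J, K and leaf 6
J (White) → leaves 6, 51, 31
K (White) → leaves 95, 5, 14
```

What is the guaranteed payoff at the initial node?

64

C (White): max(83, 43, 39) = 83
D (White): max(49, 5, 6) = 49
B (Black): min(83, 49, 89) = 49
F (White): max(21, 68, 47) = 68
G (White): max(20, 45, 64) = 64
H (White): max(90, 66, 79) = 90
E (Black): min(68, 64, 90) = 64
J (White): max(6, 51, 31) = 51
K (White): max(95, 5, 14) = 95
I (Black): min(51, 95, 6) = 6
Root (White): max(49, 64, 6) = 64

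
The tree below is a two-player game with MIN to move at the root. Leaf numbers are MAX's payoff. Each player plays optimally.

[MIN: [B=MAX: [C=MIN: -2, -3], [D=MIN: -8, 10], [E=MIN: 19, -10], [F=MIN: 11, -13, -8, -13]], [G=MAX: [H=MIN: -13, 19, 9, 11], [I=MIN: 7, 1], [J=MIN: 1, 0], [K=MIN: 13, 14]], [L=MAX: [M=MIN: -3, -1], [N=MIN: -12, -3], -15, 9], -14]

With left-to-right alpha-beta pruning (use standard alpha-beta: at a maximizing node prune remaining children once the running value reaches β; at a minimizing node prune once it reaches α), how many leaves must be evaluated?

C [α=-∞,β=+∞]: v=-3
D [α=-3,β=+∞]: v=-8 after child 1 ≤ α → α-cutoff, skip 1
E [α=-3,β=+∞]: v=-10
F [α=-3,β=+∞]: v=-13 after child 2 ≤ α → α-cutoff, skip 2
B [α=-∞,β=+∞]: v=-3
H [α=-∞,β=-3]: v=-13
I [α=-13,β=-3]: v=1
G [α=-∞,β=-3]: v=1 after child 2 ≥ β → β-cutoff, skip 2
M [α=-∞,β=-3]: v=-3
L [α=-∞,β=-3]: v=-3 after child 1 ≥ β → β-cutoff, skip 3
Root [α=-∞,β=+∞]: v=-14
Leaves evaluated: 16 of 27.

16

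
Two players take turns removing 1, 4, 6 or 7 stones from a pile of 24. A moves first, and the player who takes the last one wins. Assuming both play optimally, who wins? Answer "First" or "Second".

First

W/L table (W = player to move can force a win):
i:   0  1  2  3  4  5  6  7  8  9 10 11 12 13 14 15 16 17 18 19 20 21 22 23 24
     L  W  L  W  W  L  W  W  W  W  L  W  W  L  W  L  W  W  L  W  W  W  W  L  W
Position 24 is W, so the first player wins.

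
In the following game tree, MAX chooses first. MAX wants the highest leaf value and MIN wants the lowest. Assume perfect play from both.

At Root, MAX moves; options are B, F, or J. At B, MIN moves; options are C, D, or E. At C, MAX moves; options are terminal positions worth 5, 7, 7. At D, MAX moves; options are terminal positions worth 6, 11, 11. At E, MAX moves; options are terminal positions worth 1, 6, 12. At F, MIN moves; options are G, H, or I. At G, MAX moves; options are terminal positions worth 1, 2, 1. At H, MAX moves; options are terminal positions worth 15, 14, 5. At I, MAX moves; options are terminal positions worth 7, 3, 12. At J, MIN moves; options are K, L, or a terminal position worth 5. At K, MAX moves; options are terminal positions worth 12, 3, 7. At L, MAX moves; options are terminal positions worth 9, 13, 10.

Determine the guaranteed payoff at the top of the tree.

7

C (MAX): max(5, 7, 7) = 7
D (MAX): max(6, 11, 11) = 11
E (MAX): max(1, 6, 12) = 12
B (MIN): min(7, 11, 12) = 7
G (MAX): max(1, 2, 1) = 2
H (MAX): max(15, 14, 5) = 15
I (MAX): max(7, 3, 12) = 12
F (MIN): min(2, 15, 12) = 2
K (MAX): max(12, 3, 7) = 12
L (MAX): max(9, 13, 10) = 13
J (MIN): min(12, 13, 5) = 5
Root (MAX): max(7, 2, 5) = 7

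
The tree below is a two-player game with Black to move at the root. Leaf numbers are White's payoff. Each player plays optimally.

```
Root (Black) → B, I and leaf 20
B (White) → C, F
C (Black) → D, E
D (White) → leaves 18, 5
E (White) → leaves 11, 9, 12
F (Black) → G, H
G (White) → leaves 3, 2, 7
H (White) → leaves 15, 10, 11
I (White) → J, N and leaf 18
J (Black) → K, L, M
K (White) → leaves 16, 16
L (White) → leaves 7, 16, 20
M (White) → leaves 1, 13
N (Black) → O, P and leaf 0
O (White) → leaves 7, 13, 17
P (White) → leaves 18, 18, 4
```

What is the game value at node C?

D: max(18, 5) = 18
E: max(11, 9, 12) = 12
C: min(18, 12) = 12

12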